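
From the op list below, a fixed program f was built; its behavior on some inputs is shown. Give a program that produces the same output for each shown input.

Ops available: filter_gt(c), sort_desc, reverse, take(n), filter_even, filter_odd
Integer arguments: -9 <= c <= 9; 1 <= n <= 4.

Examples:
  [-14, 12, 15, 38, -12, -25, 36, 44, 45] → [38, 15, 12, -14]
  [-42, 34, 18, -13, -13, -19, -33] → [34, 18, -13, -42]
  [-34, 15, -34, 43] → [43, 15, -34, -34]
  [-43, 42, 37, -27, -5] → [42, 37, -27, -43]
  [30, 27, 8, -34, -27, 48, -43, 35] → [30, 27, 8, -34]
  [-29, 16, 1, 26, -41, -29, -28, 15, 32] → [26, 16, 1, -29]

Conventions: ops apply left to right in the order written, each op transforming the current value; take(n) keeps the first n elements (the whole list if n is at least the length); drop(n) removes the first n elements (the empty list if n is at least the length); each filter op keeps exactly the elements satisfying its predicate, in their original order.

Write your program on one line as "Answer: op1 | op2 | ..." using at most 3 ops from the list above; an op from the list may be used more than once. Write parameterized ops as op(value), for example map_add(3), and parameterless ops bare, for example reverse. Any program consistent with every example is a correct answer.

take(4) | sort_desc

Check, running the answer program on each example:
  [-14, 12, 15, 38, -12, -25, 36, 44, 45] -> [-14, 12, 15, 38] -> [38, 15, 12, -14]
  [-42, 34, 18, -13, -13, -19, -33] -> [-42, 34, 18, -13] -> [34, 18, -13, -42]
  [-34, 15, -34, 43] -> [-34, 15, -34, 43] -> [43, 15, -34, -34]
  [-43, 42, 37, -27, -5] -> [-43, 42, 37, -27] -> [42, 37, -27, -43]
  [30, 27, 8, -34, -27, 48, -43, 35] -> [30, 27, 8, -34] -> [30, 27, 8, -34]
  [-29, 16, 1, 26, -41, -29, -28, 15, 32] -> [-29, 16, 1, 26] -> [26, 16, 1, -29]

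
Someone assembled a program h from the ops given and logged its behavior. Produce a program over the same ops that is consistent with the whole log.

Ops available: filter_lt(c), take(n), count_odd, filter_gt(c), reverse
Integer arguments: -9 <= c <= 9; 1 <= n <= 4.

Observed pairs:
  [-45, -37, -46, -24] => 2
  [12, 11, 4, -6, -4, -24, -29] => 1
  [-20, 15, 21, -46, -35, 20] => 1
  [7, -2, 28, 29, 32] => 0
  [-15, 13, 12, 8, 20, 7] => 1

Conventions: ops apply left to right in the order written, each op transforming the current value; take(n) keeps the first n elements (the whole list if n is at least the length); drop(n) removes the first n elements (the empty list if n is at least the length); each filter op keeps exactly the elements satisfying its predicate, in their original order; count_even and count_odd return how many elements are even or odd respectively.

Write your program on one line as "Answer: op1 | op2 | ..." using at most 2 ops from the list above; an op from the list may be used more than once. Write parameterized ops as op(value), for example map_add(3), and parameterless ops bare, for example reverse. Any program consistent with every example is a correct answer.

filter_lt(-9) | count_odd

Check, running the answer program on each example:
  [-45, -37, -46, -24] -> [-45, -37, -46, -24] -> 2
  [12, 11, 4, -6, -4, -24, -29] -> [-24, -29] -> 1
  [-20, 15, 21, -46, -35, 20] -> [-20, -46, -35] -> 1
  [7, -2, 28, 29, 32] -> [] -> 0
  [-15, 13, 12, 8, 20, 7] -> [-15] -> 1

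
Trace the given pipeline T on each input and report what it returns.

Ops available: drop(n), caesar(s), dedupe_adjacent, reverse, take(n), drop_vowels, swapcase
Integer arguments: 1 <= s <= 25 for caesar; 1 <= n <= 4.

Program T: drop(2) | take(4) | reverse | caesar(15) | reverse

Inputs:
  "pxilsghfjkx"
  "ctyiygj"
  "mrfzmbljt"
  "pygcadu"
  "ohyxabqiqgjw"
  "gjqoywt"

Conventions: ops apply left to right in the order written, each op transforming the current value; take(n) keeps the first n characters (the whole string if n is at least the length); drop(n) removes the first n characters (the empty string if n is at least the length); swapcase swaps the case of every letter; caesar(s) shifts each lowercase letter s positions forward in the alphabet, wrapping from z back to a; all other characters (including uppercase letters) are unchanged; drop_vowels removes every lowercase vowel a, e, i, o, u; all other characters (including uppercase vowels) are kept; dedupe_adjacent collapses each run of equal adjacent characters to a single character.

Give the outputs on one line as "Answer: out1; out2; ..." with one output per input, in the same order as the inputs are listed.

"xahv"; "nxnv"; "uobq"; "vrps"; "nmpq"; "fdnl"

Execution, op by op:
  "pxilsghfjkx" -> "ilsghfjkx" -> "ilsg" -> "gsli" -> "vhax" -> "xahv"
  "ctyiygj" -> "yiygj" -> "yiyg" -> "gyiy" -> "vnxn" -> "nxnv"
  "mrfzmbljt" -> "fzmbljt" -> "fzmb" -> "bmzf" -> "qbou" -> "uobq"
  "pygcadu" -> "gcadu" -> "gcad" -> "dacg" -> "sprv" -> "vrps"
  "ohyxabqiqgjw" -> "yxabqiqgjw" -> "yxab" -> "baxy" -> "qpmn" -> "nmpq"
  "gjqoywt" -> "qoywt" -> "qoyw" -> "wyoq" -> "lndf" -> "fdnl"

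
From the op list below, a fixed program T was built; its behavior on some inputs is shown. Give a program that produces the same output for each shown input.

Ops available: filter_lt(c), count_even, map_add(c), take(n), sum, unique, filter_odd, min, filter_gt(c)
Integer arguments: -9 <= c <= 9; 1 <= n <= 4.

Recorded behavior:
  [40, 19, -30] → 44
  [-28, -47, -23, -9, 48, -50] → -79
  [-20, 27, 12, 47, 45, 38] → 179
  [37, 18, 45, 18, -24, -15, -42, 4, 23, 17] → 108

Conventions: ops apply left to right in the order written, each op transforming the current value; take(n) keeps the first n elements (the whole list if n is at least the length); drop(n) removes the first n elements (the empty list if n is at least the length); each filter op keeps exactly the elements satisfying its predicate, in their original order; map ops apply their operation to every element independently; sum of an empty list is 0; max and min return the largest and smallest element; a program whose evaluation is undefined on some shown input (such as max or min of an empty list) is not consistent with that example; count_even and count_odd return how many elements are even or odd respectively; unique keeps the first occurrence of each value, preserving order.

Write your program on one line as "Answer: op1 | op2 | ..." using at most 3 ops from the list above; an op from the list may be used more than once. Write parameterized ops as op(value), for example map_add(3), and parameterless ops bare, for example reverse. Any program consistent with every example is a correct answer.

unique | map_add(5) | sum

Check, running the answer program on each example:
  [40, 19, -30] -> [40, 19, -30] -> [45, 24, -25] -> 44
  [-28, -47, -23, -9, 48, -50] -> [-28, -47, -23, -9, 48, -50] -> [-23, -42, -18, -4, 53, -45] -> -79
  [-20, 27, 12, 47, 45, 38] -> [-20, 27, 12, 47, 45, 38] -> [-15, 32, 17, 52, 50, 43] -> 179
  [37, 18, 45, 18, -24, -15, -42, 4, 23, 17] -> [37, 18, 45, -24, -15, -42, 4, 23, 17] -> [42, 23, 50, -19, -10, -37, 9, 28, 22] -> 108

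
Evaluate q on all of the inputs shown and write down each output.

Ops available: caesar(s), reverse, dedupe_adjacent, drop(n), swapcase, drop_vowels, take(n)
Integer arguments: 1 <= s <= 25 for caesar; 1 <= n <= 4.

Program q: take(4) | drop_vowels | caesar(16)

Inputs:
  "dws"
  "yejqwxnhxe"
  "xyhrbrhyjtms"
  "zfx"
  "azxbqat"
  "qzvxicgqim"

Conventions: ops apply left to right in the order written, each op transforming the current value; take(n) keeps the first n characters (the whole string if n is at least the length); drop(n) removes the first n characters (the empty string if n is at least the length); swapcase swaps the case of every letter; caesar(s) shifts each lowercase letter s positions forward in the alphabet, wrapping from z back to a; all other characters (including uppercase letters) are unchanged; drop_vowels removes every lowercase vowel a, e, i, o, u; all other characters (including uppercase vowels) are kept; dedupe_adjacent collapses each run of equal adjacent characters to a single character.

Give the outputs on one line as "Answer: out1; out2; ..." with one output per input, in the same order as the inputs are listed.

"tmi"; "ozg"; "noxh"; "pvn"; "pnr"; "gpln"

Execution, op by op:
  "dws" -> "dws" -> "dws" -> "tmi"
  "yejqwxnhxe" -> "yejq" -> "yjq" -> "ozg"
  "xyhrbrhyjtms" -> "xyhr" -> "xyhr" -> "noxh"
  "zfx" -> "zfx" -> "zfx" -> "pvn"
  "azxbqat" -> "azxb" -> "zxb" -> "pnr"
  "qzvxicgqim" -> "qzvx" -> "qzvx" -> "gpln"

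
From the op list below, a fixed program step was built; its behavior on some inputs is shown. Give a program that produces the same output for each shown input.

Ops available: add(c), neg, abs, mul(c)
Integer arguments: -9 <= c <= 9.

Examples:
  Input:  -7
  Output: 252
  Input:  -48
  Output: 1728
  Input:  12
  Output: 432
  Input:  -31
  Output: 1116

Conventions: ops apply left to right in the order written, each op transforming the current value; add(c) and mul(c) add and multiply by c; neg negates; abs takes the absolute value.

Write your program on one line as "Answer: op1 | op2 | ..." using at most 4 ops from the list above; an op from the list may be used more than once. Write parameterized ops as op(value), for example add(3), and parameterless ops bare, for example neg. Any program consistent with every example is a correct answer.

abs | mul(-4) | mul(9) | neg

Check, running the answer program on each example:
  -7 -> 7 -> -28 -> -252 -> 252
  -48 -> 48 -> -192 -> -1728 -> 1728
  12 -> 12 -> -48 -> -432 -> 432
  -31 -> 31 -> -124 -> -1116 -> 1116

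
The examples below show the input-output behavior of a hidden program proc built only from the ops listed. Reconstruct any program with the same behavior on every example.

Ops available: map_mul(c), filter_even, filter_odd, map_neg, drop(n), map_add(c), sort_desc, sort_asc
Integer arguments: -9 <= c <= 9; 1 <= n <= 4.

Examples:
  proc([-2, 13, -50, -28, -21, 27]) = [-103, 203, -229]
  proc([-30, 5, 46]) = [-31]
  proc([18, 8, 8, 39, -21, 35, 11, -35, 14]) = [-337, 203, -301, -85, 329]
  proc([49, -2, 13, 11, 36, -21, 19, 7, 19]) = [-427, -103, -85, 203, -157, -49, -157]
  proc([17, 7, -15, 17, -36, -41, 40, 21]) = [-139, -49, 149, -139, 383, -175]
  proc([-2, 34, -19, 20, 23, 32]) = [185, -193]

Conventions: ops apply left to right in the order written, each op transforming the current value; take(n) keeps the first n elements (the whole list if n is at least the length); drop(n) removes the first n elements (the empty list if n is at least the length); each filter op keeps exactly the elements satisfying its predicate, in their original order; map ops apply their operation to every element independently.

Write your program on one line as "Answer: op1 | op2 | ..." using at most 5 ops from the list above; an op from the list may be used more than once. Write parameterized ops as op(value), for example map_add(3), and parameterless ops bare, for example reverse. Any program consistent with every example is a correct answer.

map_mul(-3) | map_mul(3) | filter_odd | map_add(9) | map_add(5)

Check, running the answer program on each example:
  [-2, 13, -50, -28, -21, 27] -> [6, -39, 150, 84, 63, -81] -> [18, -117, 450, 252, 189, -243] -> [-117, 189, -243] -> [-108, 198, -234] -> [-103, 203, -229]
  [-30, 5, 46] -> [90, -15, -138] -> [270, -45, -414] -> [-45] -> [-36] -> [-31]
  [18, 8, 8, 39, -21, 35, 11, -35, 14] -> [-54, -24, -24, -117, 63, -105, -33, 105, -42] -> [-162, -72, -72, -351, 189, -315, -99, 315, -126] -> [-351, 189, -315, -99, 315] -> [-342, 198, -306, -90, 324] -> [-337, 203, -301, -85, 329]
  [49, -2, 13, 11, 36, -21, 19, 7, 19] -> [-147, 6, -39, -33, -108, 63, -57, -21, -57] -> [-441, 18, -117, -99, -324, 189, -171, -63, -171] -> [-441, -117, -99, 189, -171, -63, -171] -> [-432, -108, -90, 198, -162, -54, -162] -> [-427, -103, -85, 203, -157, -49, -157]
  [17, 7, -15, 17, -36, -41, 40, 21] -> [-51, -21, 45, -51, 108, 123, -120, -63] -> [-153, -63, 135, -153, 324, 369, -360, -189] -> [-153, -63, 135, -153, 369, -189] -> [-144, -54, 144, -144, 378, -180] -> [-139, -49, 149, -139, 383, -175]
  [-2, 34, -19, 20, 23, 32] -> [6, -102, 57, -60, -69, -96] -> [18, -306, 171, -180, -207, -288] -> [171, -207] -> [180, -198] -> [185, -193]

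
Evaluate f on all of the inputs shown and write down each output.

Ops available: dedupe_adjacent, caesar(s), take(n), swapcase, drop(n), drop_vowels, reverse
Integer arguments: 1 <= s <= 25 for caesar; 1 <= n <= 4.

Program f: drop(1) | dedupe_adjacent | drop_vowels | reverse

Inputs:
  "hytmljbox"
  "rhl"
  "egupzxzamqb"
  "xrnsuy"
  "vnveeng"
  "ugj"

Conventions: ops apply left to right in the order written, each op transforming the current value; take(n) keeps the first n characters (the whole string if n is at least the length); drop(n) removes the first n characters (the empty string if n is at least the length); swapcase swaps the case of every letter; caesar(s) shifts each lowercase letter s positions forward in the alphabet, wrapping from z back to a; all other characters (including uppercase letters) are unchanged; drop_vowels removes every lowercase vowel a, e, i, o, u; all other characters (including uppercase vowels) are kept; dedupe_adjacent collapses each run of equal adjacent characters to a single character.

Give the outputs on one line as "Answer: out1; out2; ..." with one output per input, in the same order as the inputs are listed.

"xbjlmty"; "lh"; "bqmzxzpg"; "ysnr"; "gnvn"; "jg"

Execution, op by op:
  "hytmljbox" -> "ytmljbox" -> "ytmljbox" -> "ytmljbx" -> "xbjlmty"
  "rhl" -> "hl" -> "hl" -> "hl" -> "lh"
  "egupzxzamqb" -> "gupzxzamqb" -> "gupzxzamqb" -> "gpzxzmqb" -> "bqmzxzpg"
  "xrnsuy" -> "rnsuy" -> "rnsuy" -> "rnsy" -> "ysnr"
  "vnveeng" -> "nveeng" -> "nveng" -> "nvng" -> "gnvn"
  "ugj" -> "gj" -> "gj" -> "gj" -> "jg"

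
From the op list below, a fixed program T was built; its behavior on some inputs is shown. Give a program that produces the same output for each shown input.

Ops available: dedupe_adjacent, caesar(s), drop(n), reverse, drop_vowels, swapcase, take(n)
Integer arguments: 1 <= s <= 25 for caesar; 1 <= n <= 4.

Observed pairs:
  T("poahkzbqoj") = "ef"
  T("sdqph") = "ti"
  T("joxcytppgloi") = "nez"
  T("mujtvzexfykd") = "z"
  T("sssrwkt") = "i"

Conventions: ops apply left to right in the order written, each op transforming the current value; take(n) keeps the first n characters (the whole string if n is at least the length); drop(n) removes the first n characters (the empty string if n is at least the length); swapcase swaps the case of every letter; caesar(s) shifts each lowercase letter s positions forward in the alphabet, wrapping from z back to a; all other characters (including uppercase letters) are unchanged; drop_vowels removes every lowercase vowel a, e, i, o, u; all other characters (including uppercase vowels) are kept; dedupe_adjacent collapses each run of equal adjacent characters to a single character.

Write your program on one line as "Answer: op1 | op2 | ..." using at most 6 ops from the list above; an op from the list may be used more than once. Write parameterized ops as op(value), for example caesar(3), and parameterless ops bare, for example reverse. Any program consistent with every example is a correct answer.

caesar(14) | take(3) | reverse | drop_vowels | caesar(2) | dedupe_adjacent

Check, running the answer program on each example:
  "poahkzbqoj" -> "dcovynpecx" -> "dco" -> "ocd" -> "cd" -> "ef" -> "ef"
  "sdqph" -> "gredv" -> "gre" -> "erg" -> "rg" -> "ti" -> "ti"
  "joxcytppgloi" -> "xclqmhdduzcw" -> "xcl" -> "lcx" -> "lcx" -> "nez" -> "nez"
  "mujtvzexfykd" -> "aixhjnsltmyr" -> "aix" -> "xia" -> "x" -> "z" -> "z"
  "sssrwkt" -> "gggfkyh" -> "ggg" -> "ggg" -> "ggg" -> "iii" -> "i"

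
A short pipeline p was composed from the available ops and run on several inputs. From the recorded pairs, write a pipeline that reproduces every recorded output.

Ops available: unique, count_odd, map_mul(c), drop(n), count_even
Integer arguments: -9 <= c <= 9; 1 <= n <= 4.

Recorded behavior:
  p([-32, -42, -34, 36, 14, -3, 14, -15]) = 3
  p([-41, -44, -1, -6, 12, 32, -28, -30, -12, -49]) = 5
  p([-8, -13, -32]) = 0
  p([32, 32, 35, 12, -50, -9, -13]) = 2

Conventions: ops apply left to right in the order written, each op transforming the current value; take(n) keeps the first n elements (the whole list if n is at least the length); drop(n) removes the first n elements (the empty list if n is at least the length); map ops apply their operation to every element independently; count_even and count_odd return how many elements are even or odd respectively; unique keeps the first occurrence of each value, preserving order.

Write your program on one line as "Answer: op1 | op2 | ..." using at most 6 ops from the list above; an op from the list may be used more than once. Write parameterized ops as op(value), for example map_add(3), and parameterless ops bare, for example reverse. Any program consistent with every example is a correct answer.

map_mul(-9) | map_mul(8) | drop(3) | drop(2) | count_even

Check, running the answer program on each example:
  [-32, -42, -34, 36, 14, -3, 14, -15] -> [288, 378, 306, -324, -126, 27, -126, 135] -> [2304, 3024, 2448, -2592, -1008, 216, -1008, 1080] -> [-2592, -1008, 216, -1008, 1080] -> [216, -1008, 1080] -> 3
  [-41, -44, -1, -6, 12, 32, -28, -30, -12, -49] -> [369, 396, 9, 54, -108, -288, 252, 270, 108, 441] -> [2952, 3168, 72, 432, -864, -2304, 2016, 2160, 864, 3528] -> [432, -864, -2304, 2016, 2160, 864, 3528] -> [-2304, 2016, 2160, 864, 3528] -> 5
  [-8, -13, -32] -> [72, 117, 288] -> [576, 936, 2304] -> [] -> [] -> 0
  [32, 32, 35, 12, -50, -9, -13] -> [-288, -288, -315, -108, 450, 81, 117] -> [-2304, -2304, -2520, -864, 3600, 648, 936] -> [-864, 3600, 648, 936] -> [648, 936] -> 2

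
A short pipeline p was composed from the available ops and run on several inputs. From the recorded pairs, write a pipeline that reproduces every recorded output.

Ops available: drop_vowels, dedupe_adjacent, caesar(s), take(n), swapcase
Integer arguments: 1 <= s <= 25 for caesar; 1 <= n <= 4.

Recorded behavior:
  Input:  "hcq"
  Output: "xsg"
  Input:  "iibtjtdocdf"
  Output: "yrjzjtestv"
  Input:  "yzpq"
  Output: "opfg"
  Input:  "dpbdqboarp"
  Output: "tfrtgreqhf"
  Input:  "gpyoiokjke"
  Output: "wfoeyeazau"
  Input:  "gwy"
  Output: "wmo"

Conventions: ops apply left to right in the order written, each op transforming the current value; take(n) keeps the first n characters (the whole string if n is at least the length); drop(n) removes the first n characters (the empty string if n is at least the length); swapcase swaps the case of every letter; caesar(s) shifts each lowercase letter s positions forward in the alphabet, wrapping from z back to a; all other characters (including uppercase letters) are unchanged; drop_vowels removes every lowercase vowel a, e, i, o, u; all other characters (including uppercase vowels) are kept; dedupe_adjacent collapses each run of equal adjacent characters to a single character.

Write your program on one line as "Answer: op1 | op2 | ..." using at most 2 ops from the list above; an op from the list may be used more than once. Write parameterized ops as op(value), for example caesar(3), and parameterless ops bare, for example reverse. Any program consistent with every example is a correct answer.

dedupe_adjacent | caesar(16)

Check, running the answer program on each example:
  "hcq" -> "hcq" -> "xsg"
  "iibtjtdocdf" -> "ibtjtdocdf" -> "yrjzjtestv"
  "yzpq" -> "yzpq" -> "opfg"
  "dpbdqboarp" -> "dpbdqboarp" -> "tfrtgreqhf"
  "gpyoiokjke" -> "gpyoiokjke" -> "wfoeyeazau"
  "gwy" -> "gwy" -> "wmo"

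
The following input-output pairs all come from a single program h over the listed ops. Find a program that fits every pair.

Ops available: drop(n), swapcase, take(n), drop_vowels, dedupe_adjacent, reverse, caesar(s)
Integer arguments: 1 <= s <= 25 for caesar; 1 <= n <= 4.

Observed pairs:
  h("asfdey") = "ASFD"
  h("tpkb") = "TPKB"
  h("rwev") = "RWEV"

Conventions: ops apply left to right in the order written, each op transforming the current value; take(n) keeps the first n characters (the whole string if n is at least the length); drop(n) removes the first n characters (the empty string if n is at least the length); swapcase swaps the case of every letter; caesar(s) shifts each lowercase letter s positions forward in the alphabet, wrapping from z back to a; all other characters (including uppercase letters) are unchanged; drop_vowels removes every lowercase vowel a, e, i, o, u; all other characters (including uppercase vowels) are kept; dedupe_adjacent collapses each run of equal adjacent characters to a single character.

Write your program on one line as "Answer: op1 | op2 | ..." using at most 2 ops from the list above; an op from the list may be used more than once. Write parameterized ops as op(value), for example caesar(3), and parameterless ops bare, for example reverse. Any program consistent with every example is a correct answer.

take(4) | swapcase

Check, running the answer program on each example:
  "asfdey" -> "asfd" -> "ASFD"
  "tpkb" -> "tpkb" -> "TPKB"
  "rwev" -> "rwev" -> "RWEV"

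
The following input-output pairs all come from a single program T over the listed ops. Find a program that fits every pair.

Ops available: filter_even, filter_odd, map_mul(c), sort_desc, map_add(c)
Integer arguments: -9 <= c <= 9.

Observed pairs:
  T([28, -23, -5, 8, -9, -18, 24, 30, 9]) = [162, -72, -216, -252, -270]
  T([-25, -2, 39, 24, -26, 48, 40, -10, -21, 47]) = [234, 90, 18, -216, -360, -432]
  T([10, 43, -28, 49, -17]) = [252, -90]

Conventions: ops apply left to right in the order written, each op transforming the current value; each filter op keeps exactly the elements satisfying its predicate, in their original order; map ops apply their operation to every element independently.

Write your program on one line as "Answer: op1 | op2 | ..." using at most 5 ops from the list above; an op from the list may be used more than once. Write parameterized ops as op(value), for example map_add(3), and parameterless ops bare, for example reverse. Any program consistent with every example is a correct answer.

filter_even | sort_desc | map_mul(-9) | sort_desc

Check, running the answer program on each example:
  [28, -23, -5, 8, -9, -18, 24, 30, 9] -> [28, 8, -18, 24, 30] -> [30, 28, 24, 8, -18] -> [-270, -252, -216, -72, 162] -> [162, -72, -216, -252, -270]
  [-25, -2, 39, 24, -26, 48, 40, -10, -21, 47] -> [-2, 24, -26, 48, 40, -10] -> [48, 40, 24, -2, -10, -26] -> [-432, -360, -216, 18, 90, 234] -> [234, 90, 18, -216, -360, -432]
  [10, 43, -28, 49, -17] -> [10, -28] -> [10, -28] -> [-90, 252] -> [252, -90]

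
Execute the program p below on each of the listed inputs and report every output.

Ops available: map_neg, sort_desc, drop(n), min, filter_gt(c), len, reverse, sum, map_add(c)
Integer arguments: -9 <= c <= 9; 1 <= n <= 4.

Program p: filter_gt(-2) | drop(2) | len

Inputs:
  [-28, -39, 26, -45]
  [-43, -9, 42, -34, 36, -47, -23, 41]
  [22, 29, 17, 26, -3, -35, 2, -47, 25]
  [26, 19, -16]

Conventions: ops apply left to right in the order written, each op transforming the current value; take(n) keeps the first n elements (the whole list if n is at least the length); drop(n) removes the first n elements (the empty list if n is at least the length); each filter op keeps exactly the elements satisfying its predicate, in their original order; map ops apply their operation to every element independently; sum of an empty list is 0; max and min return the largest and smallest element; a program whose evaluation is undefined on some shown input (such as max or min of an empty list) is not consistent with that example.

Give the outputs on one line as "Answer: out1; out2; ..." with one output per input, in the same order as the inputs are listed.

Execution, op by op:
  [-28, -39, 26, -45] -> [26] -> [] -> 0
  [-43, -9, 42, -34, 36, -47, -23, 41] -> [42, 36, 41] -> [41] -> 1
  [22, 29, 17, 26, -3, -35, 2, -47, 25] -> [22, 29, 17, 26, 2, 25] -> [17, 26, 2, 25] -> 4
  [26, 19, -16] -> [26, 19] -> [] -> 0

0; 1; 4; 0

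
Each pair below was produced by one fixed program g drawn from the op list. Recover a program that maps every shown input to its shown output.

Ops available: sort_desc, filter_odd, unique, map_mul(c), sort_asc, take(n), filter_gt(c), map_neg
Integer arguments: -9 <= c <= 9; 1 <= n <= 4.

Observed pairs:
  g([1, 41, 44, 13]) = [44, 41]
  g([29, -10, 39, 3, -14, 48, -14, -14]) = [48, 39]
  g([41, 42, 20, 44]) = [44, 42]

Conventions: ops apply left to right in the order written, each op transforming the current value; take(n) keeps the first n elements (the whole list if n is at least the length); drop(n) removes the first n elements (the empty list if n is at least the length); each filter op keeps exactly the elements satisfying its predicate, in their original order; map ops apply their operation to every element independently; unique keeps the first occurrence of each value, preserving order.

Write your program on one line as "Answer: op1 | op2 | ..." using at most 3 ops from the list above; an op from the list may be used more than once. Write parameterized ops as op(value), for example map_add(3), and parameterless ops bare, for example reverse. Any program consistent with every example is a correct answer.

sort_desc | take(2)

Check, running the answer program on each example:
  [1, 41, 44, 13] -> [44, 41, 13, 1] -> [44, 41]
  [29, -10, 39, 3, -14, 48, -14, -14] -> [48, 39, 29, 3, -10, -14, -14, -14] -> [48, 39]
  [41, 42, 20, 44] -> [44, 42, 41, 20] -> [44, 42]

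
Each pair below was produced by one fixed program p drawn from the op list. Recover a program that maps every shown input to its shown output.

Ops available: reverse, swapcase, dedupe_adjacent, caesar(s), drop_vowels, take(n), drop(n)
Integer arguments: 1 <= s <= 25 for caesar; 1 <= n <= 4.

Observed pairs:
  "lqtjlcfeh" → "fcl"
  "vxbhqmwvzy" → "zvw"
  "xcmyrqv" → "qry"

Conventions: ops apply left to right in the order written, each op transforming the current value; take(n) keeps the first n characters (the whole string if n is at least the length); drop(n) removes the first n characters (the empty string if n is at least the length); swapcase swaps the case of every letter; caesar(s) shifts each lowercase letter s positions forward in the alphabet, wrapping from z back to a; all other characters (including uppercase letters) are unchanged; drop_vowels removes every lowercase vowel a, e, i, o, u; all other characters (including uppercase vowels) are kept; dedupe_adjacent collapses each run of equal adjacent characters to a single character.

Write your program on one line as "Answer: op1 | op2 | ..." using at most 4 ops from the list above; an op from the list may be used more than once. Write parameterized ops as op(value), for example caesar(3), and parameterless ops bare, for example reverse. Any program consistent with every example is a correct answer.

drop_vowels | reverse | drop(1) | take(3)

Check, running the answer program on each example:
  "lqtjlcfeh" -> "lqtjlcfh" -> "hfcljtql" -> "fcljtql" -> "fcl"
  "vxbhqmwvzy" -> "vxbhqmwvzy" -> "yzvwmqhbxv" -> "zvwmqhbxv" -> "zvw"
  "xcmyrqv" -> "xcmyrqv" -> "vqrymcx" -> "qrymcx" -> "qry"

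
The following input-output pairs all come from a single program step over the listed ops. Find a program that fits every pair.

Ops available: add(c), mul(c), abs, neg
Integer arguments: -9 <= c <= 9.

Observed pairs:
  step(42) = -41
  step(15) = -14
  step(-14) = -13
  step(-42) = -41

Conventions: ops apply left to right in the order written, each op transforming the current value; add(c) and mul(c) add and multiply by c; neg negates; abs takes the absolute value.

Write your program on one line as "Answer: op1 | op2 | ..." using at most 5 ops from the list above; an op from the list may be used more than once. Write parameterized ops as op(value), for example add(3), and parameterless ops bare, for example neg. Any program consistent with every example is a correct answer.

abs | add(3) | add(-4) | neg

Check, running the answer program on each example:
  42 -> 42 -> 45 -> 41 -> -41
  15 -> 15 -> 18 -> 14 -> -14
  -14 -> 14 -> 17 -> 13 -> -13
  -42 -> 42 -> 45 -> 41 -> -41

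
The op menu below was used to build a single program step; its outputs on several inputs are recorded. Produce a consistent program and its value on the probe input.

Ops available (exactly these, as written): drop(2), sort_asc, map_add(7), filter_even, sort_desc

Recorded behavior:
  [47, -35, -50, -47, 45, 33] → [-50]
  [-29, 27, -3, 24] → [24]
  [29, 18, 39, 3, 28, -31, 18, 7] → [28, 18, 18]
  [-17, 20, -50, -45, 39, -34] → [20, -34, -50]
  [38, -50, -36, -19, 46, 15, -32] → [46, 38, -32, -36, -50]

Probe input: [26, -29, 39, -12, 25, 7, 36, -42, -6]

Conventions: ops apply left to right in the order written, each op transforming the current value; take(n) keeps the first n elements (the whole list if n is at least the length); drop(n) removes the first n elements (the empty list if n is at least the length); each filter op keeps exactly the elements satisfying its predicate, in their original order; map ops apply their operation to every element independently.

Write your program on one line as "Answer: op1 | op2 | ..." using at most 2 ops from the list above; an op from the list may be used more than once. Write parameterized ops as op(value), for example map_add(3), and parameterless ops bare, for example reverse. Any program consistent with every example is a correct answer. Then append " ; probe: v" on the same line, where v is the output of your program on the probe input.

sort_desc | filter_even ; probe: [36, 26, -6, -12, -42]

Check, running the answer program on each example:
  [47, -35, -50, -47, 45, 33] -> [47, 45, 33, -35, -47, -50] -> [-50]
  [-29, 27, -3, 24] -> [27, 24, -3, -29] -> [24]
  [29, 18, 39, 3, 28, -31, 18, 7] -> [39, 29, 28, 18, 18, 7, 3, -31] -> [28, 18, 18]
  [-17, 20, -50, -45, 39, -34] -> [39, 20, -17, -34, -45, -50] -> [20, -34, -50]
  [38, -50, -36, -19, 46, 15, -32] -> [46, 38, 15, -19, -32, -36, -50] -> [46, 38, -32, -36, -50]
  probe: [26, -29, 39, -12, 25, 7, 36, -42, -6] -> [39, 36, 26, 25, 7, -6, -12, -29, -42] -> [36, 26, -6, -12, -42]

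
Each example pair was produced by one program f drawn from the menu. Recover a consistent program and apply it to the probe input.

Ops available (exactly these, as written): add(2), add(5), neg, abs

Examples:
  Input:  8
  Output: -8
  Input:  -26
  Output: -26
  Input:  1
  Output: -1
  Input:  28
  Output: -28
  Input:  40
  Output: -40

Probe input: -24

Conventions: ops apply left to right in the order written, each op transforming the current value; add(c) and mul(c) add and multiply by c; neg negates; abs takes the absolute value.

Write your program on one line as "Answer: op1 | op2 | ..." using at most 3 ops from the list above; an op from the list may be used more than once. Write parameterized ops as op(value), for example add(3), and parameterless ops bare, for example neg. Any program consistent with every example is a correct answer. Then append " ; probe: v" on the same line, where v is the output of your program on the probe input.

abs | neg ; probe: -24

Check, running the answer program on each example:
  8 -> 8 -> -8
  -26 -> 26 -> -26
  1 -> 1 -> -1
  28 -> 28 -> -28
  40 -> 40 -> -40
  probe: -24 -> 24 -> -24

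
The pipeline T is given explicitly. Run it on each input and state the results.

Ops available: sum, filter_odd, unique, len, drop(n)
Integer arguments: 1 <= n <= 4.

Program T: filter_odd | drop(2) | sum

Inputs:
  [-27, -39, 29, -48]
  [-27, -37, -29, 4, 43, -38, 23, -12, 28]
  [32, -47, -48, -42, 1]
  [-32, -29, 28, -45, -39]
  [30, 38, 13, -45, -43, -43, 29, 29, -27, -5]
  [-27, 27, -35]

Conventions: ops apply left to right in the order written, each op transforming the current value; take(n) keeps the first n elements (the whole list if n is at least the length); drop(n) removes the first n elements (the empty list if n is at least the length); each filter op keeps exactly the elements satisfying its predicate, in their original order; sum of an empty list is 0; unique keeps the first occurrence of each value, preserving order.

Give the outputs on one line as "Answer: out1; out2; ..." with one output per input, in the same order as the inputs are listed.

Execution, op by op:
  [-27, -39, 29, -48] -> [-27, -39, 29] -> [29] -> 29
  [-27, -37, -29, 4, 43, -38, 23, -12, 28] -> [-27, -37, -29, 43, 23] -> [-29, 43, 23] -> 37
  [32, -47, -48, -42, 1] -> [-47, 1] -> [] -> 0
  [-32, -29, 28, -45, -39] -> [-29, -45, -39] -> [-39] -> -39
  [30, 38, 13, -45, -43, -43, 29, 29, -27, -5] -> [13, -45, -43, -43, 29, 29, -27, -5] -> [-43, -43, 29, 29, -27, -5] -> -60
  [-27, 27, -35] -> [-27, 27, -35] -> [-35] -> -35

29; 37; 0; -39; -60; -35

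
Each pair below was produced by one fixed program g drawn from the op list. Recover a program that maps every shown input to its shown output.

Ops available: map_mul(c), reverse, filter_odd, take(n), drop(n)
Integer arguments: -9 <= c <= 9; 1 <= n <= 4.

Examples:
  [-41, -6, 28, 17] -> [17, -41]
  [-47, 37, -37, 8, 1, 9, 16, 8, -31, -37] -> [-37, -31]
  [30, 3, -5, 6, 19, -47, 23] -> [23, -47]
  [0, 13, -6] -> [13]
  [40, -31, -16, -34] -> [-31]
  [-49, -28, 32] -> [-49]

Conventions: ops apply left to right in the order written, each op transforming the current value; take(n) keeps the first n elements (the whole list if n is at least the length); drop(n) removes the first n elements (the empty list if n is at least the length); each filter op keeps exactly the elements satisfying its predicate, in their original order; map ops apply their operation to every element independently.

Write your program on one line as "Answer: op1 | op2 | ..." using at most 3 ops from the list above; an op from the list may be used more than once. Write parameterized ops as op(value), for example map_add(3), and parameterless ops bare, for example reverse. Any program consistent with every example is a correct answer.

filter_odd | reverse | take(2)

Check, running the answer program on each example:
  [-41, -6, 28, 17] -> [-41, 17] -> [17, -41] -> [17, -41]
  [-47, 37, -37, 8, 1, 9, 16, 8, -31, -37] -> [-47, 37, -37, 1, 9, -31, -37] -> [-37, -31, 9, 1, -37, 37, -47] -> [-37, -31]
  [30, 3, -5, 6, 19, -47, 23] -> [3, -5, 19, -47, 23] -> [23, -47, 19, -5, 3] -> [23, -47]
  [0, 13, -6] -> [13] -> [13] -> [13]
  [40, -31, -16, -34] -> [-31] -> [-31] -> [-31]
  [-49, -28, 32] -> [-49] -> [-49] -> [-49]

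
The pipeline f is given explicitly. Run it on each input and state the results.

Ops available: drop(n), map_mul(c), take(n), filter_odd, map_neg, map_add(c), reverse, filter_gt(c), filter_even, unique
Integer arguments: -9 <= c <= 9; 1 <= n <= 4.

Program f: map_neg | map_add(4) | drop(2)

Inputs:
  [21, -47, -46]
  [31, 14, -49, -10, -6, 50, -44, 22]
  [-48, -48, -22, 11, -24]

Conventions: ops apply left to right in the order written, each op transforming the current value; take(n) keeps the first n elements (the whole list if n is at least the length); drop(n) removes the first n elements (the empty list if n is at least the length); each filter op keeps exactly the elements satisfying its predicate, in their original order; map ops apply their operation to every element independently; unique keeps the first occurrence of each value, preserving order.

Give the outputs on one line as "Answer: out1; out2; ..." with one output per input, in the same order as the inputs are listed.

[50]; [53, 14, 10, -46, 48, -18]; [26, -7, 28]

Execution, op by op:
  [21, -47, -46] -> [-21, 47, 46] -> [-17, 51, 50] -> [50]
  [31, 14, -49, -10, -6, 50, -44, 22] -> [-31, -14, 49, 10, 6, -50, 44, -22] -> [-27, -10, 53, 14, 10, -46, 48, -18] -> [53, 14, 10, -46, 48, -18]
  [-48, -48, -22, 11, -24] -> [48, 48, 22, -11, 24] -> [52, 52, 26, -7, 28] -> [26, -7, 28]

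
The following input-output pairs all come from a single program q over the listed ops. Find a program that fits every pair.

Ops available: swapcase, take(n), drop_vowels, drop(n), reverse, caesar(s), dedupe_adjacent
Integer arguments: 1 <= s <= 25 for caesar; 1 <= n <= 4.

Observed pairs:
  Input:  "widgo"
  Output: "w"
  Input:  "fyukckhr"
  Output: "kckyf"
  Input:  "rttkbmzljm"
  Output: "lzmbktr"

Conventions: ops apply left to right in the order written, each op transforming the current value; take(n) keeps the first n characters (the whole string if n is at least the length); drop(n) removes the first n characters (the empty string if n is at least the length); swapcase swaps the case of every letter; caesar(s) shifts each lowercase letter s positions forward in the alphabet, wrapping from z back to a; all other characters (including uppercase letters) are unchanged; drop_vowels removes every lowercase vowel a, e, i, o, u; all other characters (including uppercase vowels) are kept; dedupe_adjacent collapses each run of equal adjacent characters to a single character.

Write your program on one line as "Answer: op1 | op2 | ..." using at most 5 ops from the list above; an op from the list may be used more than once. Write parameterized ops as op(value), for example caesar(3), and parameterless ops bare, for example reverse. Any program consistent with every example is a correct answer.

drop_vowels | dedupe_adjacent | reverse | drop(2)

Check, running the answer program on each example:
  "widgo" -> "wdg" -> "wdg" -> "gdw" -> "w"
  "fyukckhr" -> "fykckhr" -> "fykckhr" -> "rhkckyf" -> "kckyf"
  "rttkbmzljm" -> "rttkbmzljm" -> "rtkbmzljm" -> "mjlzmbktr" -> "lzmbktr"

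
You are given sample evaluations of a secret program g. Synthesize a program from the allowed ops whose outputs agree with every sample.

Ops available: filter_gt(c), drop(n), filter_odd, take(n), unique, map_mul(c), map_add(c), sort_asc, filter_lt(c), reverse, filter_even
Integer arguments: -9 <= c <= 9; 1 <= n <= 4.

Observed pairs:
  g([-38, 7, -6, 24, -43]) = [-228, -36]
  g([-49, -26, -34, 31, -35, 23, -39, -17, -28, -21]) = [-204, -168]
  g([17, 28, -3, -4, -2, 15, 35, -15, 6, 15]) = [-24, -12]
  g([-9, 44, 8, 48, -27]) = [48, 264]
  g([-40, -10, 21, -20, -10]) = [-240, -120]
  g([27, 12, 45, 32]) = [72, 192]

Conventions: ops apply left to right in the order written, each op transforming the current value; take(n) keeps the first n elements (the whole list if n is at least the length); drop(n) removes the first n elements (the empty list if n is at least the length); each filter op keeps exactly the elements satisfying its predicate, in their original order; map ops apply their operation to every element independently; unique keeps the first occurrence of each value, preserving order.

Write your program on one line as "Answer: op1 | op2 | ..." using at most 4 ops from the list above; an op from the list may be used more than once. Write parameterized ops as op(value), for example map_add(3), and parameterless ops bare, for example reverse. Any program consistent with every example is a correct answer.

sort_asc | filter_even | map_mul(6) | take(2)

Check, running the answer program on each example:
  [-38, 7, -6, 24, -43] -> [-43, -38, -6, 7, 24] -> [-38, -6, 24] -> [-228, -36, 144] -> [-228, -36]
  [-49, -26, -34, 31, -35, 23, -39, -17, -28, -21] -> [-49, -39, -35, -34, -28, -26, -21, -17, 23, 31] -> [-34, -28, -26] -> [-204, -168, -156] -> [-204, -168]
  [17, 28, -3, -4, -2, 15, 35, -15, 6, 15] -> [-15, -4, -3, -2, 6, 15, 15, 17, 28, 35] -> [-4, -2, 6, 28] -> [-24, -12, 36, 168] -> [-24, -12]
  [-9, 44, 8, 48, -27] -> [-27, -9, 8, 44, 48] -> [8, 44, 48] -> [48, 264, 288] -> [48, 264]
  [-40, -10, 21, -20, -10] -> [-40, -20, -10, -10, 21] -> [-40, -20, -10, -10] -> [-240, -120, -60, -60] -> [-240, -120]
  [27, 12, 45, 32] -> [12, 27, 32, 45] -> [12, 32] -> [72, 192] -> [72, 192]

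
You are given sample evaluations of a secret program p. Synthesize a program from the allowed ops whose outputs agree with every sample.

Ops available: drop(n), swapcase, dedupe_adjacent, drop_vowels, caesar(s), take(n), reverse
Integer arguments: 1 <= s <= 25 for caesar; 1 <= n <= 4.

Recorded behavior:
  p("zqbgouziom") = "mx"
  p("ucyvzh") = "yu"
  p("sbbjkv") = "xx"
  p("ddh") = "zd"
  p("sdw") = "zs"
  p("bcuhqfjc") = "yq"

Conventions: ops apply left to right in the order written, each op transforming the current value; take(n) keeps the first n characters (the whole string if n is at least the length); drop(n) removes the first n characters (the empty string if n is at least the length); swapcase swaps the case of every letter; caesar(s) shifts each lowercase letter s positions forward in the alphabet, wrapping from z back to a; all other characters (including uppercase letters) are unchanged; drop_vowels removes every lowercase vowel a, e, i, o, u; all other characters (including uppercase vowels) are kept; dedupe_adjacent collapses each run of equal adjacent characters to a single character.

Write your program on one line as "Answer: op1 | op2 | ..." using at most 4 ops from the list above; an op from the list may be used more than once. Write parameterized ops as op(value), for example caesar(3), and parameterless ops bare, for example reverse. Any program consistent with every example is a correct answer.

take(3) | drop(1) | caesar(19) | caesar(3)

Check, running the answer program on each example:
  "zqbgouziom" -> "zqb" -> "qb" -> "ju" -> "mx"
  "ucyvzh" -> "ucy" -> "cy" -> "vr" -> "yu"
  "sbbjkv" -> "sbb" -> "bb" -> "uu" -> "xx"
  "ddh" -> "ddh" -> "dh" -> "wa" -> "zd"
  "sdw" -> "sdw" -> "dw" -> "wp" -> "zs"
  "bcuhqfjc" -> "bcu" -> "cu" -> "vn" -> "yq"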